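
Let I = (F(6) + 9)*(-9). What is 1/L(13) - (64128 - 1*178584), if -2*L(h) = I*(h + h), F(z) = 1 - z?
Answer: 53565409/468 ≈ 1.1446e+5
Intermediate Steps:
I = -36 (I = ((1 - 1*6) + 9)*(-9) = ((1 - 6) + 9)*(-9) = (-5 + 9)*(-9) = 4*(-9) = -36)
L(h) = 36*h (L(h) = -(-18)*(h + h) = -(-18)*2*h = -(-36)*h = 36*h)
1/L(13) - (64128 - 1*178584) = 1/(36*13) - (64128 - 1*178584) = 1/468 - (64128 - 178584) = 1/468 - 1*(-114456) = 1/468 + 114456 = 53565409/468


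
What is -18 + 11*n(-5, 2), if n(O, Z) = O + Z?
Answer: -51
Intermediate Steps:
-18 + 11*n(-5, 2) = -18 + 11*(-5 + 2) = -18 + 11*(-3) = -18 - 33 = -51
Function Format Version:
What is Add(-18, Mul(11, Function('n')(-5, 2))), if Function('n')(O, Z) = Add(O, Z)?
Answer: -51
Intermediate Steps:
Add(-18, Mul(11, Function('n')(-5, 2))) = Add(-18, Mul(11, Add(-5, 2))) = Add(-18, Mul(11, -3)) = Add(-18, -33) = -51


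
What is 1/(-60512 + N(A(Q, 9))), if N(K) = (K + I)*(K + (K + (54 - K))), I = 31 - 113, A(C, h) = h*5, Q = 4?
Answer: -1/64175 ≈ -1.5582e-5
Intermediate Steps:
A(C, h) = 5*h
I = -82
N(K) = (-82 + K)*(54 + K) (N(K) = (K - 82)*(K + (K + (54 - K))) = (-82 + K)*(K + 54) = (-82 + K)*(54 + K))
1/(-60512 + N(A(Q, 9))) = 1/(-60512 + (-4428 + (5*9)² - 140*9)) = 1/(-60512 + (-4428 + 45² - 28*45)) = 1/(-60512 + (-4428 + 2025 - 1260)) = 1/(-60512 - 3663) = 1/(-64175) = -1/64175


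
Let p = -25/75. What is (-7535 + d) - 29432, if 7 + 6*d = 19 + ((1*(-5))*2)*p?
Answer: -332680/9 ≈ -36964.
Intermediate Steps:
p = -⅓ (p = -25*1/75 = -⅓ ≈ -0.33333)
d = 23/9 (d = -7/6 + (19 + ((1*(-5))*2)*(-⅓))/6 = -7/6 + (19 - 5*2*(-⅓))/6 = -7/6 + (19 - 10*(-⅓))/6 = -7/6 + (19 + 10/3)/6 = -7/6 + (⅙)*(67/3) = -7/6 + 67/18 = 23/9 ≈ 2.5556)
(-7535 + d) - 29432 = (-7535 + 23/9) - 29432 = -67792/9 - 29432 = -332680/9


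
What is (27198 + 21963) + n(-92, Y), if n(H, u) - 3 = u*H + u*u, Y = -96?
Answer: 67212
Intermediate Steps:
n(H, u) = 3 + u² + H*u (n(H, u) = 3 + (u*H + u*u) = 3 + (H*u + u²) = 3 + (u² + H*u) = 3 + u² + H*u)
(27198 + 21963) + n(-92, Y) = (27198 + 21963) + (3 + (-96)² - 92*(-96)) = 49161 + (3 + 9216 + 8832) = 49161 + 18051 = 67212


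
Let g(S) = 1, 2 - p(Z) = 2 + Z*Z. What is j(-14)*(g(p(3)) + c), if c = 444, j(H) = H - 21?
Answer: -15575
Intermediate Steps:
j(H) = -21 + H
p(Z) = -Z**2 (p(Z) = 2 - (2 + Z*Z) = 2 - (2 + Z**2) = 2 + (-2 - Z**2) = -Z**2)
j(-14)*(g(p(3)) + c) = (-21 - 14)*(1 + 444) = -35*445 = -15575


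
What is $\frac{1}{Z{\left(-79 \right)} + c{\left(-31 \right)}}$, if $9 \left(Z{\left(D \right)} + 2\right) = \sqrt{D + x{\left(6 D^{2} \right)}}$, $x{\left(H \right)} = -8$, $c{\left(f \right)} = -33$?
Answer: $- \frac{945}{33104} - \frac{3 i \sqrt{87}}{33104} \approx -0.028546 - 0.00084528 i$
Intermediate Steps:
$Z{\left(D \right)} = -2 + \frac{\sqrt{-8 + D}}{9}$ ($Z{\left(D \right)} = -2 + \frac{\sqrt{D - 8}}{9} = -2 + \frac{\sqrt{-8 + D}}{9}$)
$\frac{1}{Z{\left(-79 \right)} + c{\left(-31 \right)}} = \frac{1}{\left(-2 + \frac{\sqrt{-8 - 79}}{9}\right) - 33} = \frac{1}{\left(-2 + \frac{\sqrt{-87}}{9}\right) - 33} = \frac{1}{\left(-2 + \frac{i \sqrt{87}}{9}\right) - 33} = \frac{1}{-35 + \frac{i \sqrt{87}}{9}}$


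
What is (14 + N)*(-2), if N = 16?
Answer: -60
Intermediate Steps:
(14 + N)*(-2) = (14 + 16)*(-2) = 30*(-2) = -60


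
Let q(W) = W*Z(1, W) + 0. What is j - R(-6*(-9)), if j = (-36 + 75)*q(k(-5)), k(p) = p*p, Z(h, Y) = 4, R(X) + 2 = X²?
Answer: 986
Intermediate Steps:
R(X) = -2 + X²
k(p) = p²
q(W) = 4*W (q(W) = W*4 + 0 = 4*W + 0 = 4*W)
j = 3900 (j = (-36 + 75)*(4*(-5)²) = 39*(4*25) = 39*100 = 3900)
j - R(-6*(-9)) = 3900 - (-2 + (-6*(-9))²) = 3900 - (-2 + 54²) = 3900 - (-2 + 2916) = 3900 - 1*2914 = 3900 - 2914 = 986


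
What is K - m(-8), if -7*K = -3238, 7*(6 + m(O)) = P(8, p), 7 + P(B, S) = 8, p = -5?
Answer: 3279/7 ≈ 468.43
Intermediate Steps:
P(B, S) = 1 (P(B, S) = -7 + 8 = 1)
m(O) = -41/7 (m(O) = -6 + (⅐)*1 = -6 + ⅐ = -41/7)
K = 3238/7 (K = -⅐*(-3238) = 3238/7 ≈ 462.57)
K - m(-8) = 3238/7 - 1*(-41/7) = 3238/7 + 41/7 = 3279/7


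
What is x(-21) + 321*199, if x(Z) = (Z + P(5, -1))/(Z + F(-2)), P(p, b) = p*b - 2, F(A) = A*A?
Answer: 1085971/17 ≈ 63881.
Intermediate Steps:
F(A) = A²
P(p, b) = -2 + b*p (P(p, b) = b*p - 2 = -2 + b*p)
x(Z) = (-7 + Z)/(4 + Z) (x(Z) = (Z + (-2 - 1*5))/(Z + (-2)²) = (Z + (-2 - 5))/(Z + 4) = (Z - 7)/(4 + Z) = (-7 + Z)/(4 + Z))
x(-21) + 321*199 = (-7 - 21)/(4 - 21) + 321*199 = -28/(-17) + 63879 = -1/17*(-28) + 63879 = 28/17 + 63879 = 1085971/17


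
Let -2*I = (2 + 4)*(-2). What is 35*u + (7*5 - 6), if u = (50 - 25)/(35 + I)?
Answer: 2064/41 ≈ 50.341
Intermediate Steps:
I = 6 (I = -(2 + 4)*(-2)/2 = -3*(-2) = -½*(-12) = 6)
u = 25/41 (u = (50 - 25)/(35 + 6) = 25/41 ≈ 0.60976)
35*u + (7*5 - 6) = 35*(25/41) + (7*5 - 6) = 875/41 + (35 - 6) = 875/41 + 29 = 2064/41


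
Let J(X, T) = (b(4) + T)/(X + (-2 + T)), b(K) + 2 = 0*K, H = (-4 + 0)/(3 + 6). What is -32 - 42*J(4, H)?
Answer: 34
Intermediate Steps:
H = -4/9 ≈ -0.44444
b(K) = -2 (b(K) = -2 + 0*K = -2 + 0 = -2)
J(X, T) = (-2 + T)/(-2 + T + X) (J(X, T) = (-2 + T)/(X + (-2 + T)) = (-2 + T)/(-2 + T + X))
-32 - 42*J(4, H) = -32 - 42*(-2 - 4/9)/(-2 - 4/9 + 4) = -32 - 42*(-22)/(14/9*9) = -32 - 27*(-22)/9 = -32 - 42*(-11/7) = -32 + 66 = 34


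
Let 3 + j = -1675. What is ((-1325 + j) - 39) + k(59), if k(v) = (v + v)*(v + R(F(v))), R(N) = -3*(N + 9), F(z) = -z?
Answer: 21620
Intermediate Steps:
j = -1678 (j = -3 - 1675 = -1678)
R(N) = -27 - 3*N (R(N) = -3*(9 + N) = -27 - 3*N)
k(v) = 2*v*(-27 + 4*v) (k(v) = (v + v)*(v + (-27 - (-3)*v)) = (2*v)*(v + (-27 + 3*v)) = (2*v)*(-27 + 4*v) = 2*v*(-27 + 4*v))
((-1325 + j) - 39) + k(59) = ((-1325 - 1678) - 39) + 2*59*(-27 + 4*59) = (-3003 - 39) + 2*59*(-27 + 236) = -3042 + 2*59*209 = -3042 + 24662 = 21620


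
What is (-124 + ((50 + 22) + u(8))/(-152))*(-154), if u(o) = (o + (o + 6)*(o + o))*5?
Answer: 386540/19 ≈ 20344.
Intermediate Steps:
u(o) = 5*o + 10*o*(6 + o) (u(o) = (o + (6 + o)*(2*o))*5 = (o + 2*o*(6 + o))*5 = 5*o + 10*o*(6 + o))
(-124 + ((50 + 22) + u(8))/(-152))*(-154) = (-124 + ((50 + 22) + 5*8*(13 + 2*8))/(-152))*(-154) = (-124 + (72 + 5*8*(13 + 16))*(-1/152))*(-154) = (-124 + (72 + 5*8*29)*(-1/152))*(-154) = (-124 + (72 + 1160)*(-1/152))*(-154) = (-124 + 1232*(-1/152))*(-154) = (-124 - 154/19)*(-154) = -2510/19*(-154) = 386540/19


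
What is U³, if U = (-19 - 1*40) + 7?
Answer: -140608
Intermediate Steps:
U = -52 (U = (-19 - 40) + 7 = -59 + 7 = -52)
U³ = (-52)³ = -140608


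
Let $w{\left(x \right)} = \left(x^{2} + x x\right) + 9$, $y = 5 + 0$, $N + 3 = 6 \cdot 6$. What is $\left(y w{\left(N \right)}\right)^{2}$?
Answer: $119574225$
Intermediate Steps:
$N = 33$ ($N = -3 + 6 \cdot 6 = -3 + 36 = 33$)
$y = 5$
$w{\left(x \right)} = 9 + 2 x^{2}$ ($w{\left(x \right)} = \left(x^{2} + x^{2}\right) + 9 = 2 x^{2} + 9 = 9 + 2 x^{2}$)
$\left(y w{\left(N \right)}\right)^{2} = \left(5 \left(9 + 2 \cdot 33^{2}\right)\right)^{2} = \left(5 \left(9 + 2 \cdot 1089\right)\right)^{2} = \left(5 \left(9 + 2178\right)\right)^{2} = \left(5 \cdot 2187\right)^{2} = 10935^{2} = 119574225$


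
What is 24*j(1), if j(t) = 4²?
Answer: 384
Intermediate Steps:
j(t) = 16
24*j(1) = 24*16 = 384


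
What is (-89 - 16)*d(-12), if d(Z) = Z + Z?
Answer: 2520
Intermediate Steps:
d(Z) = 2*Z
(-89 - 16)*d(-12) = (-89 - 16)*(2*(-12)) = -105*(-24) = 2520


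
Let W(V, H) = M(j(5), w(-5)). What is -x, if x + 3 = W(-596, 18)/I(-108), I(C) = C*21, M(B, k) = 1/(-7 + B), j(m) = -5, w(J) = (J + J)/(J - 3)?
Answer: 81647/27216 ≈ 3.0000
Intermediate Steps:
w(J) = 2*J/(-3 + J) (w(J) = (2*J)/(-3 + J) = 2*J/(-3 + J))
W(V, H) = -1/12 (W(V, H) = 1/(-7 - 5) = 1/(-12) = -1/12)
I(C) = 21*C
x = -81647/27216 (x = -3 - 1/(12*(21*(-108))) = -3 - 1/12/(-2268) = -3 - 1/12*(-1/2268) = -3 + 1/27216 = -81647/27216 ≈ -3.0000)
-x = -1*(-81647/27216) = 81647/27216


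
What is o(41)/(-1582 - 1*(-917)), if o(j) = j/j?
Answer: -1/665 ≈ -0.0015038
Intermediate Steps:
o(j) = 1
o(41)/(-1582 - 1*(-917)) = 1/(-1582 - 1*(-917)) = 1/(-1582 + 917) = 1/(-665) = 1*(-1/665) = -1/665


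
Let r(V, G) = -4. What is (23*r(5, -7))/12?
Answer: -23/3 ≈ -7.6667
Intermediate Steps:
(23*r(5, -7))/12 = (23*(-4))/12 = -92*1/12 = -23/3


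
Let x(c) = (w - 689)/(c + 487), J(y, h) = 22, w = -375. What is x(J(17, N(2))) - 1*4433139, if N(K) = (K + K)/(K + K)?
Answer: -2256468815/509 ≈ -4.4331e+6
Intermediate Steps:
N(K) = 1 (N(K) = (2*K)/((2*K)) = (2*K)*(1/(2*K)) = 1)
x(c) = -1064/(487 + c) (x(c) = (-375 - 689)/(c + 487) = -1064/(487 + c))
x(J(17, N(2))) - 1*4433139 = -1064/(487 + 22) - 1*4433139 = -1064/509 - 4433139 = -2256468815/509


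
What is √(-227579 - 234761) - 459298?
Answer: -459298 + 2*I*√115585 ≈ -4.593e+5 + 679.96*I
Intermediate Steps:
√(-227579 - 234761) - 459298 = √(-462340) - 459298 = 2*I*√115585 - 459298 = -459298 + 2*I*√115585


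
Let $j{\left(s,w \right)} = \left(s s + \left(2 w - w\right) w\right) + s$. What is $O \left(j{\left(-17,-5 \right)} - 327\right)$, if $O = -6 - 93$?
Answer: $2970$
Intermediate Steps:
$O = -99$
$j{\left(s,w \right)} = s + s^{2} + w^{2}$ ($j{\left(s,w \right)} = \left(s^{2} + w w\right) + s = \left(s^{2} + w^{2}\right) + s = s + s^{2} + w^{2}$)
$O \left(j{\left(-17,-5 \right)} - 327\right) = - 99 \left(\left(-17 + \left(-17\right)^{2} + \left(-5\right)^{2}\right) - 327\right) = - 99 \left(\left(-17 + 289 + 25\right) - 327\right) = - 99 \left(297 - 327\right) = \left(-99\right) \left(-30\right) = 2970$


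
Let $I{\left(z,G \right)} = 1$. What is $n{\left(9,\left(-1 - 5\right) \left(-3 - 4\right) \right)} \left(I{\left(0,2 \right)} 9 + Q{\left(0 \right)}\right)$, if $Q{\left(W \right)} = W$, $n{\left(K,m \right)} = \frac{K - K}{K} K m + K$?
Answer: $81$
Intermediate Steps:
$n{\left(K,m \right)} = K$ ($n{\left(K,m \right)} = \frac{0}{K} K m + K = 0 K m + K = 0 m + K = 0 + K = K$)
$n{\left(9,\left(-1 - 5\right) \left(-3 - 4\right) \right)} \left(I{\left(0,2 \right)} 9 + Q{\left(0 \right)}\right) = 9 \left(1 \cdot 9 + 0\right) = 9 \left(9 + 0\right) = 9 \cdot 9 = 81$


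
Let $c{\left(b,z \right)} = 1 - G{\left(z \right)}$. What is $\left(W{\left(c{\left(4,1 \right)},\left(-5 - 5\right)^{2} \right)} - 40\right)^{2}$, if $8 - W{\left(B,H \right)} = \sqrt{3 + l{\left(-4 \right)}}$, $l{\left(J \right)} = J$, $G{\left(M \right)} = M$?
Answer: $\left(32 + i\right)^{2} \approx 1023.0 + 64.0 i$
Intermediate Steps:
$c{\left(b,z \right)} = 1 - z$
$W{\left(B,H \right)} = 8 - i$ ($W{\left(B,H \right)} = 8 - \sqrt{3 - 4} = 8 - \sqrt{-1} = 8 - i$)
$\left(W{\left(c{\left(4,1 \right)},\left(-5 - 5\right)^{2} \right)} - 40\right)^{2} = \left(\left(8 - i\right) - 40\right)^{2} = \left(-32 - i\right)^{2}$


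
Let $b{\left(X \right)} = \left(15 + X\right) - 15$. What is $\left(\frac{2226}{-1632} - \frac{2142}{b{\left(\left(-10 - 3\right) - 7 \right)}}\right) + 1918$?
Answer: $\frac{2752281}{1360} \approx 2023.7$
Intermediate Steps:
$b{\left(X \right)} = X$
$\left(\frac{2226}{-1632} - \frac{2142}{b{\left(\left(-10 - 3\right) - 7 \right)}}\right) + 1918 = \left(\frac{2226}{-1632} - \frac{2142}{\left(-10 - 3\right) - 7}\right) + 1918 = \left(2226 \left(- \frac{1}{1632}\right) - \frac{2142}{-13 - 7}\right) + 1918 = \left(- \frac{371}{272} - \frac{2142}{-20}\right) + 1918 = \left(- \frac{371}{272} - - \frac{1071}{10}\right) + 1918 = \left(- \frac{371}{272} + \frac{1071}{10}\right) + 1918 = \frac{143801}{1360} + 1918 = \frac{2752281}{1360}$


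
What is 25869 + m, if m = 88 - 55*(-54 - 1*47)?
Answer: 31512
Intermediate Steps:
m = 5643 (m = 88 - 55*(-54 - 47) = 88 - 55*(-101) = 88 + 5555 = 5643)
25869 + m = 25869 + 5643 = 31512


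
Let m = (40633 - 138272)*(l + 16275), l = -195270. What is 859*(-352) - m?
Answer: -17477195173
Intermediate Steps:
m = 17476892805 (m = (40633 - 138272)*(-195270 + 16275) = -97639*(-178995) = 17476892805)
859*(-352) - m = 859*(-352) - 1*17476892805 = -302368 - 17476892805 = -17477195173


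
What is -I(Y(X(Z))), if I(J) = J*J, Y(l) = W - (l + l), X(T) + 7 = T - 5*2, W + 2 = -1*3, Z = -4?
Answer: -1369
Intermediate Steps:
W = -5 (W = -2 - 1*3 = -2 - 3 = -5)
X(T) = -17 + T (X(T) = -7 + (T - 5*2) = -7 + (T - 10) = -7 + (-10 + T) = -17 + T)
Y(l) = -5 - 2*l (Y(l) = -5 - (l + l) = -5 - 2*l)
I(J) = J²
-I(Y(X(Z))) = -(-5 - 2*(-17 - 4))² = -(-5 - 2*(-21))² = -(-5 + 42)² = -1*37² = -1*1369 = -1369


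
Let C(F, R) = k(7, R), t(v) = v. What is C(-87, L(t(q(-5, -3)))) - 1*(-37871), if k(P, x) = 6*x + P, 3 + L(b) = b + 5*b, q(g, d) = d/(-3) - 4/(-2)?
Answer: 37968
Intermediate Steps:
q(g, d) = 2 - d/3 (q(g, d) = d*(-1/3) - 4*(-1/2) = -d/3 + 2 = 2 - d/3)
L(b) = -3 + 6*b (L(b) = -3 + (b + 5*b) = -3 + 6*b)
k(P, x) = P + 6*x
C(F, R) = 7 + 6*R
C(-87, L(t(q(-5, -3)))) - 1*(-37871) = (7 + 6*(-3 + 6*(2 - 1/3*(-3)))) - 1*(-37871) = (7 + 6*(-3 + 6*(2 + 1))) + 37871 = (7 + 6*(-3 + 6*3)) + 37871 = (7 + 6*(-3 + 18)) + 37871 = (7 + 6*15) + 37871 = (7 + 90) + 37871 = 97 + 37871 = 37968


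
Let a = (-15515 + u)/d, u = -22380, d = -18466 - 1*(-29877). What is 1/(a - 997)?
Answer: -11411/11414662 ≈ -0.00099968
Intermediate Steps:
d = 11411 (d = -18466 + 29877 = 11411)
a = -37895/11411 (a = (-15515 - 22380)/11411 = -37895*1/11411 = -37895/11411 ≈ -3.3209)
1/(a - 997) = 1/(-37895/11411 - 997) = 1/(-11414662/11411) = -11411/11414662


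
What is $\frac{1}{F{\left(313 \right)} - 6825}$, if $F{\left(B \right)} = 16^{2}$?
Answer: $- \frac{1}{6569} \approx -0.00015223$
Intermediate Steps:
$F{\left(B \right)} = 256$
$\frac{1}{F{\left(313 \right)} - 6825} = \frac{1}{256 - 6825} = \frac{1}{-6569} = - \frac{1}{6569}$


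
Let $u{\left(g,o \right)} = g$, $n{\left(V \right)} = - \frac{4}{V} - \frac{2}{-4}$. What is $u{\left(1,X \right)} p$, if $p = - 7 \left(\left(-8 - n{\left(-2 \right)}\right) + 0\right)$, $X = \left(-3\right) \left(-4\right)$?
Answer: $\frac{147}{2} \approx 73.5$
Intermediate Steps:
$X = 12$
$n{\left(V \right)} = \frac{1}{2} - \frac{4}{V}$ ($n{\left(V \right)} = - \frac{4}{V} - - \frac{1}{2} = - \frac{4}{V} + \frac{1}{2} = \frac{1}{2} - \frac{4}{V}$)
$p = \frac{147}{2}$ ($p = - 7 \left(\left(-8 - \frac{-8 - 2}{2 \left(-2\right)}\right) + 0\right) = - 7 \left(\left(-8 - \frac{1}{2} \left(- \frac{1}{2}\right) \left(-10\right)\right) + 0\right) = - 7 \left(\left(-8 - \frac{5}{2}\right) + 0\right) = - 7 \left(- \frac{21}{2} + 0\right) = \left(-7\right) \left(- \frac{21}{2}\right) = \frac{147}{2} \approx 73.5$)
$u{\left(1,X \right)} p = 1 \cdot \frac{147}{2} = \frac{147}{2}$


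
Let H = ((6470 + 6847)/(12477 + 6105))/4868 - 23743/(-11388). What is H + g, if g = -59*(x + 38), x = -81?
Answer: 217964862579535/85843860024 ≈ 2539.1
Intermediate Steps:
g = 2537 (g = -59*(-81 + 38) = -59*(-43) = 2537)
H = 178989698647/85843860024 (H = (13317/18582)*(1/4868) - 23743*(-1/11388) = (13317*(1/18582))*(1/4868) + 23743/11388 = (4439/6194)*(1/4868) + 23743/11388 = 4439/30152392 + 23743/11388 = 178989698647/85843860024 ≈ 2.0851)
H + g = 178989698647/85843860024 + 2537 = 217964862579535/85843860024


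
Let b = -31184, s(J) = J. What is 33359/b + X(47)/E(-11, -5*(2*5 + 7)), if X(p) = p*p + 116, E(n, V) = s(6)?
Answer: 12050441/31184 ≈ 386.43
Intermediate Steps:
E(n, V) = 6
X(p) = 116 + p**2 (X(p) = p**2 + 116 = 116 + p**2)
33359/b + X(47)/E(-11, -5*(2*5 + 7)) = 33359/(-31184) + (116 + 47**2)/6 = 33359*(-1/31184) + (116 + 2209)*(1/6) = -33359/31184 + 2325*(1/6) = -33359/31184 + 775/2 = 12050441/31184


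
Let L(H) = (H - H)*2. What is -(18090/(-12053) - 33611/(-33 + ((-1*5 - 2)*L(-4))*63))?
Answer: -404516413/397749 ≈ -1017.0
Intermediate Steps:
L(H) = 0 (L(H) = 0*2 = 0)
-(18090/(-12053) - 33611/(-33 + ((-1*5 - 2)*L(-4))*63)) = -(18090/(-12053) - 33611/(-33 + ((-1*5 - 2)*0)*63)) = -(18090*(-1/12053) - 33611/(-33 + ((-5 - 2)*0)*63)) = -(-18090/12053 - 33611/(-33 - 7*0*63)) = -(-18090/12053 - 33611/(-33 + 0*63)) = -(-18090/12053 - 33611/(-33 + 0)) = -(-18090/12053 - 33611/(-33)) = -(-18090/12053 - 33611*(-1/33)) = -(-18090/12053 + 33611/33) = -1*404516413/397749 = -404516413/397749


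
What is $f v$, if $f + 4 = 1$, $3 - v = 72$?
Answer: $207$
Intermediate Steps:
$v = -69$ ($v = 3 - 72 = -69$)
$f = -3$ ($f = -4 + 1 = -3$)
$f v = \left(-3\right) \left(-69\right) = 207$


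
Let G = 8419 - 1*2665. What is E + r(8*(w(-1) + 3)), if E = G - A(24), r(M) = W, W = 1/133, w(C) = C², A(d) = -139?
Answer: 783770/133 ≈ 5893.0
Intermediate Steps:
G = 5754 (G = 8419 - 2665 = 5754)
W = 1/133 ≈ 0.0075188
r(M) = 1/133
E = 5893 (E = 5754 - 1*(-139) = 5754 + 139 = 5893)
E + r(8*(w(-1) + 3)) = 5893 + 1/133 = 783770/133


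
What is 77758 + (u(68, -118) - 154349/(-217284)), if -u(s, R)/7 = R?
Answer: 17075200205/217284 ≈ 78585.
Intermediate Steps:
u(s, R) = -7*R
77758 + (u(68, -118) - 154349/(-217284)) = 77758 + (-7*(-118) - 154349/(-217284)) = 77758 + (826 - 154349*(-1/217284)) = 77758 + (826 + 154349/217284) = 77758 + 179630933/217284 = 17075200205/217284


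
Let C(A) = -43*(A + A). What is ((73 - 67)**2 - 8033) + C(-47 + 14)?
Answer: -5159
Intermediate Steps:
C(A) = -86*A
((73 - 67)**2 - 8033) + C(-47 + 14) = ((73 - 67)**2 - 8033) - 86*(-47 + 14) = (6**2 - 8033) - 86*(-33) = (36 - 8033) + 2838 = -7997 + 2838 = -5159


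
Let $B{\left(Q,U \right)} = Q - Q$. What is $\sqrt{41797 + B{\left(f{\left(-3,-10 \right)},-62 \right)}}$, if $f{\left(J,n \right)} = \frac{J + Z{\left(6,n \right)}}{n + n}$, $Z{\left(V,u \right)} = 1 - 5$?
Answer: $7 \sqrt{853} \approx 204.44$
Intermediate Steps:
$Z{\left(V,u \right)} = -4$
$f{\left(J,n \right)} = \frac{-4 + J}{2 n}$ ($f{\left(J,n \right)} = \frac{J - 4}{n + n} = \frac{-4 + J}{2 n}$)
$B{\left(Q,U \right)} = 0$
$\sqrt{41797 + B{\left(f{\left(-3,-10 \right)},-62 \right)}} = \sqrt{41797 + 0} = \sqrt{41797} = 7 \sqrt{853}$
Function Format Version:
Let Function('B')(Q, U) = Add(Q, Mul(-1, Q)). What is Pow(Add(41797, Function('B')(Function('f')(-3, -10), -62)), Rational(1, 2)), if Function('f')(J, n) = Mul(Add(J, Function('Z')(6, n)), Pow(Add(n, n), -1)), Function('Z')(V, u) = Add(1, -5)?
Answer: Mul(7, Pow(853, Rational(1, 2))) ≈ 204.44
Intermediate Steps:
Function('Z')(V, u) = -4
Function('f')(J, n) = Mul(Rational(1, 2), Pow(n, -1), Add(-4, J)) (Function('f')(J, n) = Mul(Add(J, -4), Pow(Add(n, n), -1)) = Mul(Add(-4, J), Pow(Mul(2, n), -1)) = Mul(Add(-4, J), Mul(Rational(1, 2), Pow(n, -1))) = Mul(Rational(1, 2), Pow(n, -1), Add(-4, J)))
Function('B')(Q, U) = 0
Pow(Add(41797, Function('B')(Function('f')(-3, -10), -62)), Rational(1, 2)) = Pow(Add(41797, 0), Rational(1, 2)) = Pow(41797, Rational(1, 2)) = Mul(7, Pow(853, Rational(1, 2)))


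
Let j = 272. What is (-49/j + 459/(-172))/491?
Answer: -33319/5742736 ≈ -0.0058019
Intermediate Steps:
(-49/j + 459/(-172))/491 = (-49/272 + 459/(-172))/491 = (-49*1/272 + 459*(-1/172))*(1/491) = (-49/272 - 459/172)*(1/491) = -33319/11696*1/491 = -33319/5742736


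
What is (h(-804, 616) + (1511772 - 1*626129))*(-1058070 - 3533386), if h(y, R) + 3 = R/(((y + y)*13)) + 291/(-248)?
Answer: -329388296202374092/81003 ≈ -4.0664e+12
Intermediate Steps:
h(y, R) = -1035/248 + R/(26*y) (h(y, R) = -3 + (R/(((y + y)*13)) + 291/(-248)) = -3 + (R/(((2*y)*13)) + 291*(-1/248)) = -3 + (R/((26*y)) - 291/248) = -3 + (R*(1/(26*y)) - 291/248) = -3 + (R/(26*y) - 291/248) = -3 + (-291/248 + R/(26*y)) = -1035/248 + R/(26*y))
(h(-804, 616) + (1511772 - 1*626129))*(-1058070 - 3533386) = ((-1035/248 + (1/26)*616/(-804)) + (1511772 - 1*626129))*(-1058070 - 3533386) = ((-1035/248 + (1/26)*616*(-1/804)) + (1511772 - 626129))*(-4591456) = ((-1035/248 - 77/2613) + 885643)*(-4591456) = (-2723551/648024 + 885643)*(-4591456) = (573915195881/648024)*(-4591456) = -329388296202374092/81003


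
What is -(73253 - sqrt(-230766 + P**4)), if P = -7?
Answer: -73253 + I*sqrt(228365) ≈ -73253.0 + 477.88*I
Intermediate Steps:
-(73253 - sqrt(-230766 + P**4)) = -(73253 - sqrt(-230766 + (-7)**4)) = -(73253 - sqrt(-230766 + 2401)) = -(73253 - sqrt(-228365)) = -(73253 - I*sqrt(228365)) = -73253 + I*sqrt(228365)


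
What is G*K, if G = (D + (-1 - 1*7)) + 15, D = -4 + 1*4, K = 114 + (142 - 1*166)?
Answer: 630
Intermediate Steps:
K = 90 (K = 114 + (142 - 166) = 114 - 24 = 90)
D = 0 (D = -4 + 4 = 0)
G = 7 (G = (0 + (-1 - 1*7)) + 15 = (0 + (-1 - 7)) + 15 = (0 - 8) + 15 = -8 + 15 = 7)
G*K = 7*90 = 630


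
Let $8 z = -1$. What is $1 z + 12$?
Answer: $\frac{95}{8} \approx 11.875$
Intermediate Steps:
$z = - \frac{1}{8}$ ($z = \frac{1}{8} \left(-1\right) = - \frac{1}{8} \approx -0.125$)
$1 z + 12 = 1 \left(- \frac{1}{8}\right) + 12 = - \frac{1}{8} + 12 = \frac{95}{8}$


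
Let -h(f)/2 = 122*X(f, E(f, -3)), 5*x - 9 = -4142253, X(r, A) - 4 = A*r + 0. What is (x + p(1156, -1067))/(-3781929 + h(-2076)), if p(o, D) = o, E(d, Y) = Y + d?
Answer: 4136464/5284439405 ≈ 0.00078276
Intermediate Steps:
X(r, A) = 4 + A*r (X(r, A) = 4 + (A*r + 0) = 4 + A*r)
x = -4142244/5 (x = 9/5 + (⅕)*(-4142253) = 9/5 - 4142253/5 = -4142244/5 ≈ -8.2845e+5)
h(f) = -976 - 244*f*(-3 + f) (h(f) = -244*(4 + (-3 + f)*f) = -244*(4 + f*(-3 + f)) = -2*(488 + 122*f*(-3 + f)) = -976 - 244*f*(-3 + f))
(x + p(1156, -1067))/(-3781929 + h(-2076)) = (-4142244/5 + 1156)/(-3781929 + (-976 - 244*(-2076)*(-3 - 2076))) = -4136464/(5*(-3781929 + (-976 - 244*(-2076)*(-2079)))) = -4136464/(5*(-3781929 + (-976 - 1053104976))) = -4136464/(5*(-3781929 - 1053105952)) = -4136464/5/(-1056887881) = -4136464/5*(-1/1056887881) = 4136464/5284439405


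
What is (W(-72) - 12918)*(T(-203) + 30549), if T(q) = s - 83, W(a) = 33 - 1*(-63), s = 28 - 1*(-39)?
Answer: -391494126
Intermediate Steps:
s = 67 (s = 28 + 39 = 67)
W(a) = 96 (W(a) = 33 + 63 = 96)
T(q) = -16 (T(q) = 67 - 83 = -16)
(W(-72) - 12918)*(T(-203) + 30549) = (96 - 12918)*(-16 + 30549) = -12822*30533 = -391494126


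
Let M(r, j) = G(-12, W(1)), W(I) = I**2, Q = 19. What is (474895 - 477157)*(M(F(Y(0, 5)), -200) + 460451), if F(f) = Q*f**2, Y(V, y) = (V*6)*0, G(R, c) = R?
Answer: -1041513018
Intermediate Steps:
Y(V, y) = 0 (Y(V, y) = (6*V)*0 = 0)
F(f) = 19*f**2
M(r, j) = -12
(474895 - 477157)*(M(F(Y(0, 5)), -200) + 460451) = (474895 - 477157)*(-12 + 460451) = -2262*460439 = -1041513018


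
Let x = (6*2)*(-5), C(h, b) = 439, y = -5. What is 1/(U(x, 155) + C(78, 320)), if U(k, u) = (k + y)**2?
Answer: 1/4664 ≈ 0.00021441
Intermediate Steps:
x = -60 (x = 12*(-5) = -60)
U(k, u) = (-5 + k)**2 (U(k, u) = (k - 5)**2 = (-5 + k)**2)
1/(U(x, 155) + C(78, 320)) = 1/((-5 - 60)**2 + 439) = 1/((-65)**2 + 439) = 1/(4225 + 439) = 1/4664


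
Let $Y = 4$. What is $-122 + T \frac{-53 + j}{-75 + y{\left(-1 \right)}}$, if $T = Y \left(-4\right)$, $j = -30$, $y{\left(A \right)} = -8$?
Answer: $-138$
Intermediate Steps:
$T = -16$ ($T = 4 \left(-4\right) = -16$)
$-122 + T \frac{-53 + j}{-75 + y{\left(-1 \right)}} = -122 - 16 \frac{-53 - 30}{-75 - 8} = -122 - 16 \left(- \frac{83}{-83}\right) = -122 - 16 \left(\left(-83\right) \left(- \frac{1}{83}\right)\right) = -122 - 16 = -138$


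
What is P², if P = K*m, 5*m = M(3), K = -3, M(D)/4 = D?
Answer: 1296/25 ≈ 51.840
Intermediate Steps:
M(D) = 4*D
m = 12/5 (m = (4*3)/5 = (⅕)*12 = 12/5 ≈ 2.4000)
P = -36/5 (P = -3*12/5 = -36/5 ≈ -7.2000)
P² = (-36/5)² = 1296/25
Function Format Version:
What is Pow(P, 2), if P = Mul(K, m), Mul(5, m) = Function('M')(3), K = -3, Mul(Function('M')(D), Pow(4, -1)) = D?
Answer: Rational(1296, 25) ≈ 51.840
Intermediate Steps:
Function('M')(D) = Mul(4, D)
m = Rational(12, 5) (m = Mul(Rational(1, 5), Mul(4, 3)) = Mul(Rational(1, 5), 12) = Rational(12, 5) ≈ 2.4000)
P = Rational(-36, 5) (P = Mul(-3, Rational(12, 5)) = Rational(-36, 5) ≈ -7.2000)
Pow(P, 2) = Pow(Rational(-36, 5), 2) = Rational(1296, 25)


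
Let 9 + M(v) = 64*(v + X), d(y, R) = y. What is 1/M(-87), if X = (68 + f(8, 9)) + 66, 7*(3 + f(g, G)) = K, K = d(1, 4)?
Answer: 7/19713 ≈ 0.00035510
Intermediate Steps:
K = 1
f(g, G) = -20/7 (f(g, G) = -3 + (⅐)*1 = -3 + ⅐ = -20/7)
X = 918/7 (X = (68 - 20/7) + 66 = 456/7 + 66 = 918/7 ≈ 131.14)
M(v) = 58689/7 + 64*v (M(v) = -9 + 64*(v + 918/7) = -9 + 64*(918/7 + v) = -9 + (58752/7 + 64*v) = 58689/7 + 64*v)
1/M(-87) = 1/(58689/7 + 64*(-87)) = 1/(58689/7 - 5568) = 1/(19713/7) = 7/19713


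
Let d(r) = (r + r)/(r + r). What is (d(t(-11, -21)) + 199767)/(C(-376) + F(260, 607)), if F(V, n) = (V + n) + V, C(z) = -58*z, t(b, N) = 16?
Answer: 199768/22935 ≈ 8.7102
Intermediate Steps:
F(V, n) = n + 2*V
d(r) = 1 (d(r) = (2*r)/((2*r)) = (2*r)*(1/(2*r)) = 1)
(d(t(-11, -21)) + 199767)/(C(-376) + F(260, 607)) = (1 + 199767)/(-58*(-376) + (607 + 2*260)) = 199768/(21808 + (607 + 520)) = 199768/(21808 + 1127) = 199768/22935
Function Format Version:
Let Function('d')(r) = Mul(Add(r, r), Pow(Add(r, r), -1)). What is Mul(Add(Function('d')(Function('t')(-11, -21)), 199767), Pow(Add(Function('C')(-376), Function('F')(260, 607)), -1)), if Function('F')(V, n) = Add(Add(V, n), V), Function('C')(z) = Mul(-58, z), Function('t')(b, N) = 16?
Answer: Rational(199768, 22935) ≈ 8.7102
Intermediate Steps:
Function('F')(V, n) = Add(n, Mul(2, V))
Function('d')(r) = 1 (Function('d')(r) = Mul(Mul(2, r), Pow(Mul(2, r), -1)) = Mul(Mul(2, r), Mul(Rational(1, 2), Pow(r, -1))) = 1)
Mul(Add(Function('d')(Function('t')(-11, -21)), 199767), Pow(Add(Function('C')(-376), Function('F')(260, 607)), -1)) = Mul(Add(1, 199767), Pow(Add(Mul(-58, -376), Add(607, Mul(2, 260))), -1)) = Mul(199768, Pow(Add(21808, Add(607, 520)), -1)) = Mul(199768, Pow(Add(21808, 1127), -1)) = Mul(199768, Pow(22935, -1)) = Mul(199768, Rational(1, 22935)) = Rational(199768, 22935)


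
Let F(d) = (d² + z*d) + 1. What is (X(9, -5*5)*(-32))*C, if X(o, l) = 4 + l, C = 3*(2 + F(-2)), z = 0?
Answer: 14112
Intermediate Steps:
F(d) = 1 + d² (F(d) = (d² + 0*d) + 1 = (d² + 0) + 1 = d² + 1 = 1 + d²)
C = 21 (C = 3*(2 + (1 + (-2)²)) = 3*(2 + (1 + 4)) = 3*(2 + 5) = 3*7 = 21)
(X(9, -5*5)*(-32))*C = ((4 - 5*5)*(-32))*21 = ((4 - 25)*(-32))*21 = -21*(-32)*21 = 672*21 = 14112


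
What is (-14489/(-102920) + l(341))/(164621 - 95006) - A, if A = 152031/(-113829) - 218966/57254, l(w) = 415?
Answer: 40203859331312485829/7782338355311683800 ≈ 5.1660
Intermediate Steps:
A = -5604843948/1086194261 (A = 152031*(-1/113829) - 218966*1/57254 = -50677/37943 - 109483/28627 = -5604843948/1086194261 ≈ -5.1601)
(-14489/(-102920) + l(341))/(164621 - 95006) - A = (-14489/(-102920) + 415)/(164621 - 95006) - 1*(-5604843948/1086194261) = (-14489*(-1/102920) + 415)/69615 + 5604843948/1086194261 = (14489/102920 + 415)*(1/69615) + 5604843948/1086194261 = (42726289/102920)*(1/69615) + 5604843948/1086194261 = 42726289/7164775800 + 5604843948/1086194261 = 40203859331312485829/7782338355311683800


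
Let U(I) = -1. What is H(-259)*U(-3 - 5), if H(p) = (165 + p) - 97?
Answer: 191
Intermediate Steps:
H(p) = 68 + p
H(-259)*U(-3 - 5) = (68 - 259)*(-1) = -191*(-1) = 191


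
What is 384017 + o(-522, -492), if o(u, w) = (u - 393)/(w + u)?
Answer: 129798051/338 ≈ 3.8402e+5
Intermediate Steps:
o(u, w) = (-393 + u)/(u + w)
384017 + o(-522, -492) = 384017 + (-393 - 522)/(-522 - 492) = 384017 - 915/(-1014) = 384017 - 1/1014*(-915) = 384017 + 305/338 = 129798051/338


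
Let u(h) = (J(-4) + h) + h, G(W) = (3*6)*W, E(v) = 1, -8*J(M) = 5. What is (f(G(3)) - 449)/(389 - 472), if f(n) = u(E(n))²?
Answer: 28615/5312 ≈ 5.3869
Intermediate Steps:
J(M) = -5/8 (J(M) = -⅛*5 = -5/8)
G(W) = 18*W
u(h) = -5/8 + 2*h (u(h) = (-5/8 + h) + h = -5/8 + 2*h)
f(n) = 121/64 (f(n) = (-5/8 + 2*1)² = (-5/8 + 2)² = (11/8)² = 121/64)
(f(G(3)) - 449)/(389 - 472) = (121/64 - 449)/(389 - 472) = -28615/64/(-83) = -28615/64*(-1/83) = 28615/5312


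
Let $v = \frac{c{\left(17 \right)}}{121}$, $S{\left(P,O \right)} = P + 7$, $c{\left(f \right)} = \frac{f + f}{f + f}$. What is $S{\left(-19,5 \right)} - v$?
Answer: $- \frac{1453}{121} \approx -12.008$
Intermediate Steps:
$c{\left(f \right)} = 1$ ($c{\left(f \right)} = \frac{2 f}{2 f} = 2 f \frac{1}{2 f} = 1$)
$S{\left(P,O \right)} = 7 + P$
$v = \frac{1}{121}$ ($v = 1 \cdot \frac{1}{121} = \frac{1}{121} \approx 0.0082645$)
$S{\left(-19,5 \right)} - v = \left(7 - 19\right) - \frac{1}{121} = -12 - \frac{1}{121} = - \frac{1453}{121}$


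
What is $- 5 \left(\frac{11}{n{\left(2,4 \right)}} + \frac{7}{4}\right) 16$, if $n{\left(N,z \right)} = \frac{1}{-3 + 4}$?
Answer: $-1020$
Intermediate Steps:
$n{\left(N,z \right)} = 1$ ($n{\left(N,z \right)} = 1^{-1} = 1$)
$- 5 \left(\frac{11}{n{\left(2,4 \right)}} + \frac{7}{4}\right) 16 = - 5 \left(\frac{11}{1} + \frac{7}{4}\right) 16 = - 5 \left(11 \cdot 1 + 7 \cdot \frac{1}{4}\right) 16 = - 5 \left(11 + \frac{7}{4}\right) 16 = \left(-5\right) \frac{51}{4} \cdot 16 = \left(- \frac{255}{4}\right) 16 = -1020$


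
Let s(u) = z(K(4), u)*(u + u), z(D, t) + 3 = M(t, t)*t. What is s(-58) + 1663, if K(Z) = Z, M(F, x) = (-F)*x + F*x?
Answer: 2011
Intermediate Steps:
M(F, x) = 0 (M(F, x) = -F*x + F*x = 0)
z(D, t) = -3 (z(D, t) = -3 + 0*t = -3 + 0 = -3)
s(u) = -6*u (s(u) = -3*(u + u) = -6*u)
s(-58) + 1663 = -6*(-58) + 1663 = 348 + 1663 = 2011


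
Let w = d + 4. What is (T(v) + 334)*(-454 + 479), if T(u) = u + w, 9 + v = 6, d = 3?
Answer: 8450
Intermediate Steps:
v = -3 (v = -9 + 6 = -3)
w = 7 (w = 3 + 4 = 7)
T(u) = 7 + u (T(u) = u + 7 = 7 + u)
(T(v) + 334)*(-454 + 479) = ((7 - 3) + 334)*(-454 + 479) = (4 + 334)*25 = 338*25 = 8450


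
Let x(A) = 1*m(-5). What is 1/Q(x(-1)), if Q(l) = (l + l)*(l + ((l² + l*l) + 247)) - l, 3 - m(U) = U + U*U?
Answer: -1/27455 ≈ -3.6423e-5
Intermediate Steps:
m(U) = 3 - U - U² (m(U) = 3 - (U + U*U) = 3 - (U + U²) = 3 + (-U - U²) = 3 - U - U²)
x(A) = -17 (x(A) = 1*(3 - 1*(-5) - 1*(-5)²) = 1*(3 + 5 - 1*25) = 1*(3 + 5 - 25) = 1*(-17) = -17)
Q(l) = -l + 2*l*(247 + l + 2*l²) (Q(l) = (2*l)*(l + ((l² + l²) + 247)) - l = (2*l)*(l + (2*l² + 247)) - l = (2*l)*(l + (247 + 2*l²)) - l = (2*l)*(247 + l + 2*l²) - l = 2*l*(247 + l + 2*l²) - l = -l + 2*l*(247 + l + 2*l²))
1/Q(x(-1)) = 1/(-17*(493 + 2*(-17) + 4*(-17)²)) = 1/(-17*(493 - 34 + 4*289)) = 1/(-17*(493 - 34 + 1156)) = 1/(-17*1615) = 1/(-27455) = -1/27455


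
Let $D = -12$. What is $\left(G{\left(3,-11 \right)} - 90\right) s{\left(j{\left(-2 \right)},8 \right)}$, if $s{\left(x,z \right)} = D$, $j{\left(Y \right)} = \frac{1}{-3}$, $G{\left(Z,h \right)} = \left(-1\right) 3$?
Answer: $1116$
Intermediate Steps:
$G{\left(Z,h \right)} = -3$
$j{\left(Y \right)} = - \frac{1}{3}$
$s{\left(x,z \right)} = -12$
$\left(G{\left(3,-11 \right)} - 90\right) s{\left(j{\left(-2 \right)},8 \right)} = \left(-3 - 90\right) \left(-12\right) = \left(-93\right) \left(-12\right) = 1116$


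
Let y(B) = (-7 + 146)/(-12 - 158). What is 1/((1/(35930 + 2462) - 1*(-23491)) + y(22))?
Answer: 3263320/76655981961 ≈ 4.2571e-5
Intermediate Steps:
y(B) = -139/170 (y(B) = 139/(-170) = 139*(-1/170) = -139/170)
1/((1/(35930 + 2462) - 1*(-23491)) + y(22)) = 1/((1/(35930 + 2462) - 1*(-23491)) - 139/170) = 1/((1/38392 + 23491) - 139/170) = 1/(901866473/38392 - 139/170) = 1/(76655981961/3263320) = 3263320/76655981961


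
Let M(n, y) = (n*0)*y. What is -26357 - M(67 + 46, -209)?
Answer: -26357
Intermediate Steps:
M(n, y) = 0 (M(n, y) = 0*y = 0)
-26357 - M(67 + 46, -209) = -26357 - 1*0 = -26357 + 0 = -26357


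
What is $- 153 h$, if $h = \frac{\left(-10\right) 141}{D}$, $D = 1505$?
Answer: $\frac{43146}{301} \approx 143.34$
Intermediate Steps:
$h = - \frac{282}{301}$ ($h = \frac{\left(-10\right) 141}{1505} = \left(-1410\right) \frac{1}{1505} = - \frac{282}{301} \approx -0.93688$)
$- 153 h = \left(-153\right) \left(- \frac{282}{301}\right) = \frac{43146}{301}$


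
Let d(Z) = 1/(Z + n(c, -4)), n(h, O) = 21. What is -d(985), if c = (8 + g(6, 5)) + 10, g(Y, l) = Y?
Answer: -1/1006 ≈ -0.00099404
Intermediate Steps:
c = 24 (c = (8 + 6) + 10 = 14 + 10 = 24)
d(Z) = 1/(21 + Z) (d(Z) = 1/(Z + 21) = 1/(21 + Z))
-d(985) = -1/(21 + 985) = -1/1006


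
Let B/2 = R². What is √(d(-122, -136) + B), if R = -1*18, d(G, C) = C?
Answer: 16*√2 ≈ 22.627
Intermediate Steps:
R = -18
B = 648 (B = 2*(-18)² = 2*324 = 648)
√(d(-122, -136) + B) = √(-136 + 648) = √512 = 16*√2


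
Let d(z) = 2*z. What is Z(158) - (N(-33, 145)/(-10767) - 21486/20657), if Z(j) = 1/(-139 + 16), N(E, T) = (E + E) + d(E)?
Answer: 9298996585/9118970679 ≈ 1.0197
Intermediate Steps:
N(E, T) = 4*E (N(E, T) = (E + E) + 2*E = 2*E + 2*E = 4*E)
Z(j) = -1/123 (Z(j) = 1/(-123) = -1/123)
Z(158) - (N(-33, 145)/(-10767) - 21486/20657) = -1/123 - ((4*(-33))/(-10767) - 21486/20657) = -1/123 - (-132*(-1/10767) - 21486*1/20657) = -1/123 - (44/3589 - 21486/20657) = -1/123 - 1*(-76204346/74137973) = -1/123 + 76204346/74137973 = 9298996585/9118970679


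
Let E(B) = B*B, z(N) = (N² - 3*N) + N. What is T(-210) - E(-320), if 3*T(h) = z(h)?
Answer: -87560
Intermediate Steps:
z(N) = N² - 2*N
E(B) = B²
T(h) = h*(-2 + h)/3 (T(h) = (h*(-2 + h))/3 = h*(-2 + h)/3)
T(-210) - E(-320) = (⅓)*(-210)*(-2 - 210) - 1*(-320)² = (⅓)*(-210)*(-212) - 1*102400 = 14840 - 102400 = -87560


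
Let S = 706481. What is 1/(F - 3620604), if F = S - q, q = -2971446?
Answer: 1/57323 ≈ 1.7445e-5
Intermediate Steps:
F = 3677927 (F = 706481 - 1*(-2971446) = 706481 + 2971446 = 3677927)
1/(F - 3620604) = 1/(3677927 - 3620604) = 1/57323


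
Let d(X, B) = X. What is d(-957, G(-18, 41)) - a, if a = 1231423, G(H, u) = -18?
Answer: -1232380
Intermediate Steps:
d(-957, G(-18, 41)) - a = -957 - 1*1231423 = -957 - 1231423 = -1232380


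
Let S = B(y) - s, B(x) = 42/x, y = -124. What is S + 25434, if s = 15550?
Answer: 612787/62 ≈ 9883.7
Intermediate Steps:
S = -964121/62 (S = 42/(-124) - 1*15550 = 42*(-1/124) - 15550 = -21/62 - 15550 = -964121/62 ≈ -15550.)
S + 25434 = -964121/62 + 25434 = 612787/62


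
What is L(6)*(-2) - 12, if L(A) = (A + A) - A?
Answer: -24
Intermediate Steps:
L(A) = A (L(A) = 2*A - A = A)
L(6)*(-2) - 12 = 6*(-2) - 12 = -12 - 12 = -24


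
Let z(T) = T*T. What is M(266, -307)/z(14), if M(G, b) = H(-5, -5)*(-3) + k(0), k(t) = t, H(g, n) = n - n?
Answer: 0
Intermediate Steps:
H(g, n) = 0
M(G, b) = 0 (M(G, b) = 0*(-3) + 0 = 0 + 0 = 0)
z(T) = T²
M(266, -307)/z(14) = 0/(14²) = 0/196 = 0*(1/196) = 0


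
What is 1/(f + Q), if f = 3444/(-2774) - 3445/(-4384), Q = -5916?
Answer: -6080608/35975647961 ≈ -0.00016902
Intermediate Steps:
f = -2771033/6080608 (f = 3444*(-1/2774) - 3445*(-1/4384) = -1722/1387 + 3445/4384 = -2771033/6080608 ≈ -0.45572)
1/(f + Q) = 1/(-2771033/6080608 - 5916) = 1/(-35975647961/6080608) = -6080608/35975647961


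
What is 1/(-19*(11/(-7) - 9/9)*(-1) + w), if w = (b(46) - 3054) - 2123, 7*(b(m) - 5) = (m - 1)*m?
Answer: -7/34476 ≈ -0.00020304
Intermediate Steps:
b(m) = 5 + m*(-1 + m)/7 (b(m) = 5 + ((m - 1)*m)/7 = 5 + ((-1 + m)*m)/7 = 5 + (m*(-1 + m))/7 = 5 + m*(-1 + m)/7)
w = -34134/7 (w = ((5 - ⅐*46 + (⅐)*46²) - 3054) - 2123 = ((5 - 46/7 + (⅐)*2116) - 3054) - 2123 = ((5 - 46/7 + 2116/7) - 3054) - 2123 = (2105/7 - 3054) - 2123 = -19273/7 - 2123 = -34134/7 ≈ -4876.3)
1/(-19*(11/(-7) - 9/9)*(-1) + w) = 1/(-19*(11/(-7) - 9/9)*(-1) - 34134/7) = 1/(-19*(11*(-⅐) - 9*⅑)*(-1) - 34134/7) = 1/(-19*(-11/7 - 1)*(-1) - 34134/7) = 1/(-19*(-18/7)*(-1) - 34134/7) = 1/((342/7)*(-1) - 34134/7) = 1/(-342/7 - 34134/7) = 1/(-34476/7) = -7/34476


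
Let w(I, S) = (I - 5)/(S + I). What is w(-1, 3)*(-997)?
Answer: 2991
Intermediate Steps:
w(I, S) = (-5 + I)/(I + S)
w(-1, 3)*(-997) = ((-5 - 1)/(-1 + 3))*(-997) = (-6/2)*(-997) = ((½)*(-6))*(-997) = -3*(-997) = 2991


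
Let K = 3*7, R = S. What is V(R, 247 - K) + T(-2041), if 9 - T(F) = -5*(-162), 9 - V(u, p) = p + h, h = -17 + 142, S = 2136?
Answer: -1143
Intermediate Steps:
R = 2136
h = 125
K = 21
V(u, p) = -116 - p (V(u, p) = 9 - (p + 125) = 9 - (125 + p) = 9 + (-125 - p) = -116 - p)
T(F) = -801 (T(F) = 9 - (-5)*(-162) = 9 - 1*810 = 9 - 810 = -801)
V(R, 247 - K) + T(-2041) = (-116 - (247 - 1*21)) - 801 = (-116 - (247 - 21)) - 801 = (-116 - 1*226) - 801 = (-116 - 226) - 801 = -342 - 801 = -1143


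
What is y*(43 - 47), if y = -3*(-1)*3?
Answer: -36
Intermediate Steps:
y = 9 (y = 3*3 = 9)
y*(43 - 47) = 9*(43 - 47) = 9*(-4) = -36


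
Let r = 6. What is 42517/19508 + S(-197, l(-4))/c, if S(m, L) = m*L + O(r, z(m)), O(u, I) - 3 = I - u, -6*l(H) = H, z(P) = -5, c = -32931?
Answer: 4208536325/1927253844 ≈ 2.1837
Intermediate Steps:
l(H) = -H/6
O(u, I) = 3 + I - u (O(u, I) = 3 + (I - u) = 3 + I - u)
S(m, L) = -8 + L*m (S(m, L) = m*L + (3 - 5 - 1*6) = L*m + (3 - 5 - 6) = L*m - 8 = -8 + L*m)
42517/19508 + S(-197, l(-4))/c = 42517/19508 + (-8 - ⅙*(-4)*(-197))/(-32931) = 42517*(1/19508) + (-8 + (⅔)*(-197))*(-1/32931) = 42517/19508 + (-8 - 394/3)*(-1/32931) = 42517/19508 - 418/3*(-1/32931) = 42517/19508 + 418/98793 = 4208536325/1927253844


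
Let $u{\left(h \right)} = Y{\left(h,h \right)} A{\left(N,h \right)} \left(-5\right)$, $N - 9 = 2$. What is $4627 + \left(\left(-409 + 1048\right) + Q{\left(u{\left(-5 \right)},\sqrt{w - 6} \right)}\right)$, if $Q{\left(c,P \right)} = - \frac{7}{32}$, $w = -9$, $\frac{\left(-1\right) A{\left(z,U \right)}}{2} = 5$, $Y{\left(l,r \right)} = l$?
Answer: $\frac{168505}{32} \approx 5265.8$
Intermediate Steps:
$N = 11$ ($N = 9 + 2 = 11$)
$A{\left(z,U \right)} = -10$ ($A{\left(z,U \right)} = \left(-2\right) 5 = -10$)
$u{\left(h \right)} = 50 h$ ($u{\left(h \right)} = h \left(-10\right) \left(-5\right) = - 10 h \left(-5\right) = 50 h$)
$Q{\left(c,P \right)} = - \frac{7}{32}$ ($Q{\left(c,P \right)} = \left(-7\right) \frac{1}{32} = - \frac{7}{32}$)
$4627 + \left(\left(-409 + 1048\right) + Q{\left(u{\left(-5 \right)},\sqrt{w - 6} \right)}\right) = 4627 + \left(\left(-409 + 1048\right) - \frac{7}{32}\right) = 4627 + \left(639 - \frac{7}{32}\right) = 4627 + \frac{20441}{32} = \frac{168505}{32}$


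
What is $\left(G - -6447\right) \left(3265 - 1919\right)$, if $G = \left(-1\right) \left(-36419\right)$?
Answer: $57697636$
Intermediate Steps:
$G = 36419$
$\left(G - -6447\right) \left(3265 - 1919\right) = \left(36419 - -6447\right) \left(3265 - 1919\right) = \left(36419 + 6447\right) 1346 = 42866 \cdot 1346 = 57697636$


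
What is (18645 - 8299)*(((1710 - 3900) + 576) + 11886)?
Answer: 106274112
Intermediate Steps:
(18645 - 8299)*(((1710 - 3900) + 576) + 11886) = 10346*((-2190 + 576) + 11886) = 10346*(-1614 + 11886) = 10346*10272 = 106274112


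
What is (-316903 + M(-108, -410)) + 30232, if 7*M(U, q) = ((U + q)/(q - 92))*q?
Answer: -71969591/251 ≈ -2.8673e+5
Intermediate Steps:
M(U, q) = q*(U + q)/(7*(-92 + q)) (M(U, q) = (((U + q)/(q - 92))*q)/7 = (((U + q)/(-92 + q))*q)/7 = (q*(U + q)/(-92 + q))/7 = q*(U + q)/(7*(-92 + q)))
(-316903 + M(-108, -410)) + 30232 = (-316903 + (1/7)*(-410)*(-108 - 410)/(-92 - 410)) + 30232 = (-316903 + (1/7)*(-410)*(-518)/(-502)) + 30232 = (-316903 + (1/7)*(-410)*(-1/502)*(-518)) + 30232 = (-316903 - 15170/251) + 30232 = -79557823/251 + 30232 = -71969591/251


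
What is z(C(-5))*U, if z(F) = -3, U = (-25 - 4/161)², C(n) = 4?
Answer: -48698523/25921 ≈ -1878.7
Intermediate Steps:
U = 16232841/25921 (U = (-25 - 4*1/161)² = (-25 - 4/161)² = (-4029/161)² = 16232841/25921 ≈ 626.24)
z(C(-5))*U = -3*16232841/25921 = -48698523/25921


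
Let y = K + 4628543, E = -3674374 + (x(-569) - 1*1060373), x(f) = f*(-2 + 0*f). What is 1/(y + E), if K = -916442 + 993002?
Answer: -1/28506 ≈ -3.5080e-5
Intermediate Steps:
K = 76560
x(f) = -2*f (x(f) = f*(-2 + 0) = f*(-2) = -2*f)
E = -4733609 (E = -3674374 + (-2*(-569) - 1*1060373) = -3674374 + (1138 - 1060373) = -3674374 - 1059235 = -4733609)
y = 4705103 (y = 76560 + 4628543 = 4705103)
1/(y + E) = 1/(4705103 - 4733609) = 1/(-28506) = -1/28506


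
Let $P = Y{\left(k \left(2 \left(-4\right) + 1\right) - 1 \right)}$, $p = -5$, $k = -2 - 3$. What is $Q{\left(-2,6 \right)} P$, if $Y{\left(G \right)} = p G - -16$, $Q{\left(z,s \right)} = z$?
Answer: $308$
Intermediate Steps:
$k = -5$ ($k = -2 - 3 = -5$)
$Y{\left(G \right)} = 16 - 5 G$ ($Y{\left(G \right)} = - 5 G - -16 = - 5 G + 16 = 16 - 5 G$)
$P = -154$ ($P = 16 - 5 \left(- 5 \left(2 \left(-4\right) + 1\right) - 1\right) = 16 - 5 \left(- 5 \left(-8 + 1\right) - 1\right) = 16 - 5 \left(\left(-5\right) \left(-7\right) - 1\right) = 16 - 5 \left(35 - 1\right) = 16 - 170 = -154$)
$Q{\left(-2,6 \right)} P = \left(-2\right) \left(-154\right) = 308$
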